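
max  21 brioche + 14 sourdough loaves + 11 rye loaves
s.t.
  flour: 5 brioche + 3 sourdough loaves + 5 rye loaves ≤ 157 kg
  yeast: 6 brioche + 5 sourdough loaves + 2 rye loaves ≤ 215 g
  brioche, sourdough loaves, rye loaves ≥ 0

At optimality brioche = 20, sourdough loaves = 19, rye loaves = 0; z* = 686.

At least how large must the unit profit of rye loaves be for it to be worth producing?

17

At the optimum: flour uses 157 of 157 (binding); yeast uses 215 of 215 (binding).
Dual feasibility on the basic columns requires 5·y_flour + 6·y_yeast = 21, 3·y_flour + 5·y_yeast = 14.
→ y_flour = 3 and y_yeast = 1.
rye loaves enters the basis when its profit ≥ yᵀa₃ = 3·5 + 1·2 = 17.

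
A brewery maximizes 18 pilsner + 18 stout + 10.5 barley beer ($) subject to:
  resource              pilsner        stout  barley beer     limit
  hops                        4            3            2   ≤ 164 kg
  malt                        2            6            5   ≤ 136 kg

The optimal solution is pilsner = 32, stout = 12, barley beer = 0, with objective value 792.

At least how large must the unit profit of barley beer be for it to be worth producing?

At the optimum: hops uses 164 of 164 (binding); malt uses 136 of 136 (binding).
Dual feasibility on the basic columns requires 4·y_hops + 2·y_malt = 18, 3·y_hops + 6·y_malt = 18.
This yields shadow prices y_hops = 4, y_malt = 1.
barley beer enters the basis when its profit ≥ yᵀa₃ = 4·2 + 1·5 = 13.

13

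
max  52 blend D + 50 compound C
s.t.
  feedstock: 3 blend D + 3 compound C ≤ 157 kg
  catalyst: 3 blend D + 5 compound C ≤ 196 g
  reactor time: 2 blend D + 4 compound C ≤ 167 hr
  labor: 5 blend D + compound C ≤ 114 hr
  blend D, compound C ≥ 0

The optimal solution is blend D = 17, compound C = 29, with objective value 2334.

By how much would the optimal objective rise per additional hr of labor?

Binding: catalyst and labor. Non-binding: feedstock (19 unused), reactor time (17 unused).
Since feedstock, reactor time are not tight, their duals are 0.
The binding rows give the dual system: 3·y_catalyst + 5·y_labor = 52 and 5·y_catalyst + 1·y_labor = 50.
This yields shadow prices y_catalyst = 9, y_labor = 5.
Shadow price of labor = 5.

5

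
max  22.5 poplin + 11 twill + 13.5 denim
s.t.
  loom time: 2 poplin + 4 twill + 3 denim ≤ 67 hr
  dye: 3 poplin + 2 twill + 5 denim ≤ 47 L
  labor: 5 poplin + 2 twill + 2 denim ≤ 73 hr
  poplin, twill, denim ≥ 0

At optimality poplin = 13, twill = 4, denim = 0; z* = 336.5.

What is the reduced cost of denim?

-5

Binding: dye and labor. Non-binding: loom time (25 unused).
Since loom time is not tight, its dual is 0.
Dual feasibility on the basic columns requires 3·y_dye + 5·y_labor = 22.5, 2·y_dye + 2·y_labor = 11.
Solving: y_dye = 2.5, y_labor = 3.
Reduced cost of denim: c₃ − yᵀa₃ = 13.5 − (2.5·5 + 3·2) = 13.5 − 18.5 = -5.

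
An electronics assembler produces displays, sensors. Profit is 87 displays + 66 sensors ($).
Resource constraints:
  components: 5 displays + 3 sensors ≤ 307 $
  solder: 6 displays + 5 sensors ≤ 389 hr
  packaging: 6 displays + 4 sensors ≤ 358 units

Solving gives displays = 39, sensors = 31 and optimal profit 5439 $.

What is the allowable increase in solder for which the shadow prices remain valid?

Binding constraints: solder, packaging. The basis is B = [[6,5],[6,4]] with det -6.
Per unit increase in solder, x* moves by d = (-0.6667, 1).
The basis stays optimal until displays reaches 0; allowable increase = 58.5 hr.

58.5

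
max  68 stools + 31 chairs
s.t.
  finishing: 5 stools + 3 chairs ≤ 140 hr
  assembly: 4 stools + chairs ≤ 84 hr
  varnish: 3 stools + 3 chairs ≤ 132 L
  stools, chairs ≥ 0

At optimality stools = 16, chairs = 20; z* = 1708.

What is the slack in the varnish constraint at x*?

varnish used = 3·16 + 3·20 = 108; slack = 132 − 108 = 24.

24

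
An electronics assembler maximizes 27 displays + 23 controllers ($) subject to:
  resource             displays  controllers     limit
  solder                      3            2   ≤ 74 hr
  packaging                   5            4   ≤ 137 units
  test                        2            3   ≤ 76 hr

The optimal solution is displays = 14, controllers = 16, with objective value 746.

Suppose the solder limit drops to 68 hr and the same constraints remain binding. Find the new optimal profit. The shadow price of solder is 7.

Δb = -6, so new z* = 746 + (7)·(-6) = 746 − 42 = 704.

704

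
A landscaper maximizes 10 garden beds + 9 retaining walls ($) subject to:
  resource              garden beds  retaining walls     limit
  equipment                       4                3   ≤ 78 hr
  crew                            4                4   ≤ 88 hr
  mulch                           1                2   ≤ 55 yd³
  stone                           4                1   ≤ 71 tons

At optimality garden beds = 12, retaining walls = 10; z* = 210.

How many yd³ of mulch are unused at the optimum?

mulch used = 1·12 + 2·10 = 32; slack = 55 − 32 = 23.

23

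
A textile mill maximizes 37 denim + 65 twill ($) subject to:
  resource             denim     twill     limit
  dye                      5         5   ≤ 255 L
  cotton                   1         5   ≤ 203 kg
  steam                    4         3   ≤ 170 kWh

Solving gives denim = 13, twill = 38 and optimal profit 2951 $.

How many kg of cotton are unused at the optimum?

0

cotton used = 1·13 + 5·38 = 203; slack = 203 − 203 = 0.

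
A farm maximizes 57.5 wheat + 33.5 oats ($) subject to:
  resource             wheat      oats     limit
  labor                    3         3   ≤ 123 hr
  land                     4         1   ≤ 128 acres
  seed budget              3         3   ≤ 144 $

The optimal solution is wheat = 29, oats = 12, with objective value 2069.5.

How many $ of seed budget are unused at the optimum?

seed budget used = 3·29 + 3·12 = 123; slack = 144 − 123 = 21.

21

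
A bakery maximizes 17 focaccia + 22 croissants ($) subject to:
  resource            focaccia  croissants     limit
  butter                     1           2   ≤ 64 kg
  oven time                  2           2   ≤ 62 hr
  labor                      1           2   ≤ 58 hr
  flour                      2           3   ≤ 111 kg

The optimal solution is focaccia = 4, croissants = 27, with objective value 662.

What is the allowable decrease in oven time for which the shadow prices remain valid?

Binding constraints: oven time, labor. The basis is B = [[2,2],[1,2]] with det 2.
Per unit decrease in oven time, x* moves by d = (-1, 0.5).
The basis stays optimal until focaccia reaches 0; allowable decrease = 4 hr.

4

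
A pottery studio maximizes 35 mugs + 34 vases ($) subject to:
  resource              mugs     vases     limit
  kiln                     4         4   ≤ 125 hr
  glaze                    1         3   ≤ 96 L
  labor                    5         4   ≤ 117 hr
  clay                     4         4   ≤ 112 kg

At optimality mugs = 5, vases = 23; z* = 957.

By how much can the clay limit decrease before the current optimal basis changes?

Binding constraints: labor, clay. The basis is B = [[5,4],[4,4]] with det 4.
Per unit decrease in clay, x* moves by d = (1, -1.25).
The basis stays optimal until vases reaches 0; allowable decrease = 18.4 kg.

18.4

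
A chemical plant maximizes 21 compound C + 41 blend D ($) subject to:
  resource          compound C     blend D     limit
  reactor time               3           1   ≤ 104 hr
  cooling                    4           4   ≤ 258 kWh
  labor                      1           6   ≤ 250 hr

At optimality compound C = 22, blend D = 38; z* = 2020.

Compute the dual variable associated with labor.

6

At the optimum: reactor time uses 104 of 104 (binding); cooling uses 240 of 258 (slack = 18); labor uses 250 of 250 (binding).
By complementary slackness, y = 0 for the non-binding constraint.
The binding rows give the dual system: 3·y_reactor time + 1·y_labor = 21 and 1·y_reactor time + 6·y_labor = 41.
→ y_reactor time = 5 and y_labor = 6.
Shadow price of labor = 6.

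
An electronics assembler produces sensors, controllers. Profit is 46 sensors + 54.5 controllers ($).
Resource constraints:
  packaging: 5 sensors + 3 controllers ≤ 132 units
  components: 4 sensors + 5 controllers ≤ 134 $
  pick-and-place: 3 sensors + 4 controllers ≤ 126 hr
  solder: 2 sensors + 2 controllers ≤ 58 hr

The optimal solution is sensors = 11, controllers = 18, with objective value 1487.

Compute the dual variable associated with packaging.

0

At the optimum: packaging uses 109 of 132 (slack = 23); components uses 134 of 134 (binding); pick-and-place uses 105 of 126 (slack = 21); solder uses 58 of 58 (binding).
Slack constraints have shadow price 0 (complementary slackness).
Dual feasibility on the basic columns requires 4·y_components + 2·y_solder = 46, 5·y_components + 2·y_solder = 54.5.
→ y_components = 8.5 and y_solder = 6.
Shadow price of packaging = 0.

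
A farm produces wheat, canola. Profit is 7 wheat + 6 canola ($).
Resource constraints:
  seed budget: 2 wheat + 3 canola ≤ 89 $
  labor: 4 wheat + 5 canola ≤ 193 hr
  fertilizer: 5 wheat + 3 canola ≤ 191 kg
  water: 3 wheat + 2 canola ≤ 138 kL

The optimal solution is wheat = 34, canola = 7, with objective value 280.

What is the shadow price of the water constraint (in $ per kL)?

At the optimum: seed budget uses 89 of 89 (binding); labor uses 171 of 193 (slack = 22); fertilizer uses 191 of 191 (binding); water uses 116 of 138 (slack = 22).
By complementary slackness, y = 0 for the non-binding constraints.
From A_Bᵀ y = c: 2·y_seed budget + 5·y_fertilizer = 7; 3·y_seed budget + 3·y_fertilizer = 6.
→ y_seed budget = 1 and y_fertilizer = 1.
Shadow price of water = 0.

0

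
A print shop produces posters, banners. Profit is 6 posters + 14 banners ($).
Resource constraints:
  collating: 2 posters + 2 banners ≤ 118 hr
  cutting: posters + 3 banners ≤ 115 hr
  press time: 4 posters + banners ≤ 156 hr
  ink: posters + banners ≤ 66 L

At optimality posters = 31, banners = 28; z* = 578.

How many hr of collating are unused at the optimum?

0

collating used = 2·31 + 2·28 = 118; slack = 118 − 118 = 0.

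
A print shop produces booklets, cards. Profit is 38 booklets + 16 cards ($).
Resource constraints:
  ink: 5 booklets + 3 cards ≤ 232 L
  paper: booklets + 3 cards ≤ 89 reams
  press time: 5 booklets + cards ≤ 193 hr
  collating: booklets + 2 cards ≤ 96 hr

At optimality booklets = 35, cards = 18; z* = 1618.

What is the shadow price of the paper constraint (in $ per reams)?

Binding: paper and press time. Non-binding: ink (3 unused), collating (25 unused).
Since ink, collating are not tight, their duals are 0.
From A_Bᵀ y = c: 1·y_paper + 5·y_press time = 38; 3·y_paper + 1·y_press time = 16.
This yields shadow prices y_paper = 3, y_press time = 7.
Shadow price of paper = 3.

3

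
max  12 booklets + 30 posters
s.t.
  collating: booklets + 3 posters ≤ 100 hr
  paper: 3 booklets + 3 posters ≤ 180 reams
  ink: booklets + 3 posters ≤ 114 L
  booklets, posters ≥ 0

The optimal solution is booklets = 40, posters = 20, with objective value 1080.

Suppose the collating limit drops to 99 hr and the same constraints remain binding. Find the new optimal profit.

1071

At the optimum: collating uses 100 of 100 (binding); paper uses 180 of 180 (binding); ink uses 100 of 114 (slack = 14).
Slack constraints have shadow price 0 (complementary slackness).
Dual feasibility on the basic columns requires 1·y_collating + 3·y_paper = 12, 3·y_collating + 3·y_paper = 30.
→ y_collating = 9 and y_paper = 1.
Δz = y_collating·Δb = 9 × (-1) = -9, so new z* = 1080 − 9 = 1071.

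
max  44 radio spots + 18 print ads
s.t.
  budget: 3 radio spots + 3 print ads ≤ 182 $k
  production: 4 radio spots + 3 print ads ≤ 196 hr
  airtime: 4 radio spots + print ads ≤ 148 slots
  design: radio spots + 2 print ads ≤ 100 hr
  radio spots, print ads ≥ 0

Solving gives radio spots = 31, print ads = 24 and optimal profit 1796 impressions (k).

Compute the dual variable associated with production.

3.5

Binding: production and airtime. Non-binding: budget (17 unused), design (21 unused).
Since budget, design are not tight, their duals are 0.
From A_Bᵀ y = c: 4·y_production + 4·y_airtime = 44; 3·y_production + 1·y_airtime = 18.
This yields shadow prices y_production = 3.5, y_airtime = 7.5.
Shadow price of production = 3.5.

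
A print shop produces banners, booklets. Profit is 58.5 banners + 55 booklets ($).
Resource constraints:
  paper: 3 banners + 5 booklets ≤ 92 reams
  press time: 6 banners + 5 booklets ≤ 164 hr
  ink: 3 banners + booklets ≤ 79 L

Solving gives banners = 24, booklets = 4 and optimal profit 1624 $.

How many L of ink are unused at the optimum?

3

ink used = 3·24 + 1·4 = 76; slack = 79 − 76 = 3.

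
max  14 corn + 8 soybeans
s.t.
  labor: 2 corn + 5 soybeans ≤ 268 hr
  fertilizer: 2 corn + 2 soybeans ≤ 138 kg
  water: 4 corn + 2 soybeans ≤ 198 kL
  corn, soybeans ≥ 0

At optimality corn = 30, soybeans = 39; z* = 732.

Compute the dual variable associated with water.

Check each constraint at x*: labor 255/268 (slack 13); fertilizer 138/138 (tight); water 198/198 (tight).
By complementary slackness, y = 0 for the non-binding constraint.
The binding rows give the dual system: 2·y_fertilizer + 4·y_water = 14 and 2·y_fertilizer + 2·y_water = 8.
→ y_fertilizer = 1 and y_water = 3.
Shadow price of water = 3.

3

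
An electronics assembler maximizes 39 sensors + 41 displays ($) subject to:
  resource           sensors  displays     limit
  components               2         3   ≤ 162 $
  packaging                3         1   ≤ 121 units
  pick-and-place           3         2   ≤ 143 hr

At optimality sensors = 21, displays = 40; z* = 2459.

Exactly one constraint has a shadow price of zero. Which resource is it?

packaging

components: 162/162 (binding)
packaging: 103/121 (slack 18)
pick-and-place: 143/143 (binding)
By complementary slackness, a constraint with positive slack has shadow price 0 → packaging.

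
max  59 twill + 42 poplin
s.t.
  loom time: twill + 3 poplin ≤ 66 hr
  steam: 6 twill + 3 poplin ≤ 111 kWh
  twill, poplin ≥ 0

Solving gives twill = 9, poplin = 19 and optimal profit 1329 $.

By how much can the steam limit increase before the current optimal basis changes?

Binding constraints: loom time, steam. The basis is B = [[1,3],[6,3]] with det -15.
Per unit increase in steam, x* moves by d = (0.2, -0.0667).
The basis stays optimal until poplin reaches 0; allowable increase = 285 kWh.

285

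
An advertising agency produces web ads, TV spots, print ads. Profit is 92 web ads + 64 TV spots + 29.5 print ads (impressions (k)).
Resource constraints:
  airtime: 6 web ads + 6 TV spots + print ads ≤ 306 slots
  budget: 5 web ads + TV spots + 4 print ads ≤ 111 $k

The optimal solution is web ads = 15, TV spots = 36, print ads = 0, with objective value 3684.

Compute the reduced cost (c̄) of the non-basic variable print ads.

-8

Both airtime and budget are binding at x*.
The binding rows give the dual system: 6·y_airtime + 5·y_budget = 92 and 6·y_airtime + 1·y_budget = 64.
Solving: y_airtime = 9.5, y_budget = 7.
Reduced cost of print ads: c₃ − yᵀa₃ = 29.5 − (9.5·1 + 7·4) = 29.5 − 37.5 = -8.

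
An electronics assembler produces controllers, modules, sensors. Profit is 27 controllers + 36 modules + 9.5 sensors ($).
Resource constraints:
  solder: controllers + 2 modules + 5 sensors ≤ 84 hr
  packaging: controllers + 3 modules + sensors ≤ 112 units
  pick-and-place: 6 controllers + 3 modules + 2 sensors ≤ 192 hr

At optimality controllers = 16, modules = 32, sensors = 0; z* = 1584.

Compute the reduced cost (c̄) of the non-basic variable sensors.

-5.5

At the optimum: solder uses 80 of 84 (slack = 4); packaging uses 112 of 112 (binding); pick-and-place uses 192 of 192 (binding).
Since solder is not tight, its dual is 0.
The binding rows give the dual system: 1·y_packaging + 6·y_pick-and-place = 27 and 3·y_packaging + 3·y_pick-and-place = 36.
→ y_packaging = 9 and y_pick-and-place = 3.
Reduced cost of sensors: c₃ − yᵀa₃ = 9.5 − (9·1 + 3·2) = 9.5 − 15 = -5.5.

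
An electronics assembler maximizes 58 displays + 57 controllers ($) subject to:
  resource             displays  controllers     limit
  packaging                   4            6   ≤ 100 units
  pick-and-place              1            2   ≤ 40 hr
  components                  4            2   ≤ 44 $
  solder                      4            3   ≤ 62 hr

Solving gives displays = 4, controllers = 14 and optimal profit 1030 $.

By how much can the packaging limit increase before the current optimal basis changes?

16

Binding constraints: packaging, components. The basis is B = [[4,6],[4,2]] with det -16.
Per unit increase in packaging, x* moves by d = (-0.125, 0.25).
The basis stays optimal until solder becomes binding; allowable increase = 16 units.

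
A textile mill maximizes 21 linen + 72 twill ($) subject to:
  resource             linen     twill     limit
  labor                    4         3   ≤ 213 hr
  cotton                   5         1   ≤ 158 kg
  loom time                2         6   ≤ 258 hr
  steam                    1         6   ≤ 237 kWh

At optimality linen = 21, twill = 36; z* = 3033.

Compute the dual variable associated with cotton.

0

Binding: loom time and steam. Non-binding: labor (21 unused), cotton (17 unused).
By complementary slackness, y = 0 for the non-binding constraints.
From A_Bᵀ y = c: 2·y_loom time + 1·y_steam = 21; 6·y_loom time + 6·y_steam = 72.
→ y_loom time = 9 and y_steam = 3.
Shadow price of cotton = 0.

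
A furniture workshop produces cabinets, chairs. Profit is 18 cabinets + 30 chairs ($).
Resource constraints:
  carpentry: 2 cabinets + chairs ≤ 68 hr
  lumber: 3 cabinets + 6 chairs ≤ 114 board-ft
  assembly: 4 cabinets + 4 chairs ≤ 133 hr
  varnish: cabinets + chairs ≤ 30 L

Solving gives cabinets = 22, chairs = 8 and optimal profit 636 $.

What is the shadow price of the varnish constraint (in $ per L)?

6

Binding: lumber and varnish. Non-binding: carpentry (16 unused), assembly (13 unused).
Slack constraints have shadow price 0 (complementary slackness).
Dual feasibility on the basic columns requires 3·y_lumber + 1·y_varnish = 18, 6·y_lumber + 1·y_varnish = 30.
→ y_lumber = 4 and y_varnish = 6.
Shadow price of varnish = 6.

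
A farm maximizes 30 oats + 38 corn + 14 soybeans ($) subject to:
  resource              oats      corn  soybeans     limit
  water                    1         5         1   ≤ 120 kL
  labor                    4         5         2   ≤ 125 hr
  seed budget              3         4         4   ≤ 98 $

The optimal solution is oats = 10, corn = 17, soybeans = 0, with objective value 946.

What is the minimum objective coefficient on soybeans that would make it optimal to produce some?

At the optimum: water uses 95 of 120 (slack = 25); labor uses 125 of 125 (binding); seed budget uses 98 of 98 (binding).
By complementary slackness, y = 0 for the non-binding constraint.
From A_Bᵀ y = c: 4·y_labor + 3·y_seed budget = 30; 5·y_labor + 4·y_seed budget = 38.
This yields shadow prices y_labor = 6, y_seed budget = 2.
soybeans enters the basis when its profit ≥ yᵀa₃ = 6·2 + 2·4 = 20.

20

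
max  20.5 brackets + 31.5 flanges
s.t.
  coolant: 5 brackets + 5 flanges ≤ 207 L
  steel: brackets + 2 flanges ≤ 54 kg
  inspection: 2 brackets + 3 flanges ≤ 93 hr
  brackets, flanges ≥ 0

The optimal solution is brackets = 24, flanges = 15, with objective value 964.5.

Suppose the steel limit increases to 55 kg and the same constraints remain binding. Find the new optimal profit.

At the optimum: coolant uses 195 of 207 (slack = 12); steel uses 54 of 54 (binding); inspection uses 93 of 93 (binding).
Slack constraints have shadow price 0 (complementary slackness).
From A_Bᵀ y = c: 1·y_steel + 2·y_inspection = 20.5; 2·y_steel + 3·y_inspection = 31.5.
This yields shadow prices y_steel = 1.5, y_inspection = 9.5.
Δz = y_steel·Δb = 1.5 × (1) = 1.5, so new z* = 964.5 + 1.5 = 966.

966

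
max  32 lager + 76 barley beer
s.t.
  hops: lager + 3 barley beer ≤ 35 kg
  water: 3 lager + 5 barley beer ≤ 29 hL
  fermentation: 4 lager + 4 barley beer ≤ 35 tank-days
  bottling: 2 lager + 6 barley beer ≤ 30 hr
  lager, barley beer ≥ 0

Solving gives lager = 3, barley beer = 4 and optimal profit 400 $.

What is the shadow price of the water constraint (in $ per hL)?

Binding: water and bottling. Non-binding: hops (20 unused), fermentation (7 unused).
Since hops, fermentation are not tight, their duals are 0.
From A_Bᵀ y = c: 3·y_water + 2·y_bottling = 32; 5·y_water + 6·y_bottling = 76.
This yields shadow prices y_water = 5, y_bottling = 8.5.
Shadow price of water = 5.

5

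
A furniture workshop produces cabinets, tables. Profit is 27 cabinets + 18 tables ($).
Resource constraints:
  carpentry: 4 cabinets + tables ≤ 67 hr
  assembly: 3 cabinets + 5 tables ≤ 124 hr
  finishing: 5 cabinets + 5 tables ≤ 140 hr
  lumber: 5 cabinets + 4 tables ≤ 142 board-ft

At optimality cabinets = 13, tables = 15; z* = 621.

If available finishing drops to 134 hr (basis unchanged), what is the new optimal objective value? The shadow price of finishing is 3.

Δb = -6, so new z* = 621 + (3)·(-6) = 621 − 18 = 603.

603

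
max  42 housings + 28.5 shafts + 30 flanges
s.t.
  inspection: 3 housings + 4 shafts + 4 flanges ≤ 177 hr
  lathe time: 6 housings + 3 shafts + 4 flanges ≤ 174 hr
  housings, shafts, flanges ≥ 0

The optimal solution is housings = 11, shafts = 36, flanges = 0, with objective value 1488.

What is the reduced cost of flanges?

Check each constraint at x*: inspection 177/177 (tight); lathe time 174/174 (tight).
The binding rows give the dual system: 3·y_inspection + 6·y_lathe time = 42 and 4·y_inspection + 3·y_lathe time = 28.5.
→ y_inspection = 3 and y_lathe time = 5.5.
Reduced cost of flanges: c₃ − yᵀa₃ = 30 − (3·4 + 5.5·4) = 30 − 34 = -4.

-4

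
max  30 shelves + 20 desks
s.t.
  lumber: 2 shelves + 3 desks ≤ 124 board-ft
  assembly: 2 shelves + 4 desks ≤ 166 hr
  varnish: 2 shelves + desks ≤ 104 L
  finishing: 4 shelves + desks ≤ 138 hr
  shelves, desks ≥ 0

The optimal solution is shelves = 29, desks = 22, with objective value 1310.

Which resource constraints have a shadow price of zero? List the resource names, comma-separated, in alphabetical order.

assembly, varnish

lumber: 124/124 (binding)
assembly: 146/166 (slack 20)
varnish: 80/104 (slack 24)
finishing: 138/138 (binding)
By complementary slackness, a constraint with positive slack has shadow price 0 → assembly, varnish.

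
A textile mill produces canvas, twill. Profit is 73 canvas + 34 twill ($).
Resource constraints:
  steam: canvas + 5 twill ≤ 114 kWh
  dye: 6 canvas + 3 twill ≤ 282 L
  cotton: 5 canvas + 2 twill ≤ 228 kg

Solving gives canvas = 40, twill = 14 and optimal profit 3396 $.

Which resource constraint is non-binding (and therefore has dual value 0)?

steam: 110/114 (slack 4)
dye: 282/282 (binding)
cotton: 228/228 (binding)
By complementary slackness, a constraint with positive slack has shadow price 0 → steam.

steam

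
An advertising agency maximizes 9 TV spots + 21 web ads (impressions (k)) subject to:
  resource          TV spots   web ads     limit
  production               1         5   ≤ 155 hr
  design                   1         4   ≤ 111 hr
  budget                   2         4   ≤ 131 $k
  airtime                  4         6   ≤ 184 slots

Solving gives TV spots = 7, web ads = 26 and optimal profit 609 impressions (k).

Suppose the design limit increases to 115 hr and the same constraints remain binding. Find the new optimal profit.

At the optimum: production uses 137 of 155 (slack = 18); design uses 111 of 111 (binding); budget uses 118 of 131 (slack = 13); airtime uses 184 of 184 (binding).
By complementary slackness, y = 0 for the non-binding constraints.
Dual feasibility on the basic columns requires 1·y_design + 4·y_airtime = 9, 4·y_design + 6·y_airtime = 21.
Solving: y_design = 3, y_airtime = 1.5.
Δz = y_design·Δb = 3 × (4) = 12, so new z* = 609 + 12 = 621.

621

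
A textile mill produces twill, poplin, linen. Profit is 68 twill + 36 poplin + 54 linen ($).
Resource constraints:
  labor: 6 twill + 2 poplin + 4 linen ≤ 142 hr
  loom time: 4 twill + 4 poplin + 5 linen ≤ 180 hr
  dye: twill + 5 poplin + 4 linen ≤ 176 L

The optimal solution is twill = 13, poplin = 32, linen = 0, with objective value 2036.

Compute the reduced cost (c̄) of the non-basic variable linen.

Check each constraint at x*: labor 142/142 (tight); loom time 180/180 (tight); dye 173/176 (slack 3).
Slack constraints have shadow price 0 (complementary slackness).
Dual feasibility on the basic columns requires 6·y_labor + 4·y_loom time = 68, 2·y_labor + 4·y_loom time = 36.
This yields shadow prices y_labor = 8, y_loom time = 5.
Reduced cost of linen: c₃ − yᵀa₃ = 54 − (8·4 + 5·5) = 54 − 57 = -3.

-3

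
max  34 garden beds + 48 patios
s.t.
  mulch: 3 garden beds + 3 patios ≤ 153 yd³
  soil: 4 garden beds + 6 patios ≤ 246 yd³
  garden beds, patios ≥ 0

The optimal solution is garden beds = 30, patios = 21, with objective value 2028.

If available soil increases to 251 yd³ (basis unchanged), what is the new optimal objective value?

2063

Check each constraint at x*: mulch 153/153 (tight); soil 246/246 (tight).
From A_Bᵀ y = c: 3·y_mulch + 4·y_soil = 34; 3·y_mulch + 6·y_soil = 48.
→ y_mulch = 2 and y_soil = 7.
Δz = y_soil·Δb = 7 × (5) = 35, so new z* = 2028 + 35 = 2063.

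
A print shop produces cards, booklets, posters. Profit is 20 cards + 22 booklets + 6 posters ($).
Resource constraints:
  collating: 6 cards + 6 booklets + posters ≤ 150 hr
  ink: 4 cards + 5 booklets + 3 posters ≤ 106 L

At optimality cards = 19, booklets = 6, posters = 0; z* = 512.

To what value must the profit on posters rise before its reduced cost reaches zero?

Check each constraint at x*: collating 150/150 (tight); ink 106/106 (tight).
The binding rows give the dual system: 6·y_collating + 4·y_ink = 20 and 6·y_collating + 5·y_ink = 22.
→ y_collating = 2 and y_ink = 2.
posters enters the basis when its profit ≥ yᵀa₃ = 2·1 + 2·3 = 8.

8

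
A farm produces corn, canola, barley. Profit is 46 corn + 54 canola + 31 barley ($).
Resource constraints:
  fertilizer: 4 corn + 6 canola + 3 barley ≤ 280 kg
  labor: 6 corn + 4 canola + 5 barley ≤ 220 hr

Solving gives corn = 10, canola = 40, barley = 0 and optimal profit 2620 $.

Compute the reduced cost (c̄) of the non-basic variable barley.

-5

Check each constraint at x*: fertilizer 280/280 (tight); labor 220/220 (tight).
From A_Bᵀ y = c: 4·y_fertilizer + 6·y_labor = 46; 6·y_fertilizer + 4·y_labor = 54.
Solving: y_fertilizer = 7, y_labor = 3.
Reduced cost of barley: c₃ − yᵀa₃ = 31 − (7·3 + 3·5) = 31 − 36 = -5.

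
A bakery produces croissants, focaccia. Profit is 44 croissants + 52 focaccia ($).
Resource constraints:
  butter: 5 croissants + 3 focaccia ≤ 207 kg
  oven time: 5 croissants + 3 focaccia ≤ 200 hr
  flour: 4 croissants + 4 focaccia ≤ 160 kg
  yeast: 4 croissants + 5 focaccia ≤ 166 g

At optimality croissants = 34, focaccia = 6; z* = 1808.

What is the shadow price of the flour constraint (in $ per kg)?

3

At the optimum: butter uses 188 of 207 (slack = 19); oven time uses 188 of 200 (slack = 12); flour uses 160 of 160 (binding); yeast uses 166 of 166 (binding).
Since butter, oven time are not tight, their duals are 0.
From A_Bᵀ y = c: 4·y_flour + 4·y_yeast = 44; 4·y_flour + 5·y_yeast = 52.
This yields shadow prices y_flour = 3, y_yeast = 8.
Shadow price of flour = 3.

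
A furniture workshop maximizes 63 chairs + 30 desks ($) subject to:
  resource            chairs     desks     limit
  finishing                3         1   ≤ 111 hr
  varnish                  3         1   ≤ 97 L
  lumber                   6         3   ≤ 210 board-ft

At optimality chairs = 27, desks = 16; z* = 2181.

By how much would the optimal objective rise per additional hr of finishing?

Binding: varnish and lumber. Non-binding: finishing (14 unused).
Since finishing is not tight, its dual is 0.
From A_Bᵀ y = c: 3·y_varnish + 6·y_lumber = 63; 1·y_varnish + 3·y_lumber = 30.
This yields shadow prices y_varnish = 3, y_lumber = 9.
Shadow price of finishing = 0.

0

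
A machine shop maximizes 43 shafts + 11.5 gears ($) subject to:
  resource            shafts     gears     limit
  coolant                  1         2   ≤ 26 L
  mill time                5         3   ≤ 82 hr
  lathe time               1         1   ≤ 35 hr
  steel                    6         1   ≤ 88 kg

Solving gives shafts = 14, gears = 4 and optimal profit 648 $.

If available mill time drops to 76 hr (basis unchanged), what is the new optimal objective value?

Check each constraint at x*: coolant 22/26 (slack 4); mill time 82/82 (tight); lathe time 18/35 (slack 17); steel 88/88 (tight).
Slack constraints have shadow price 0 (complementary slackness).
The binding rows give the dual system: 5·y_mill time + 6·y_steel = 43 and 3·y_mill time + 1·y_steel = 11.5.
Solving: y_mill time = 2, y_steel = 5.5.
Δz = y_mill time·Δb = 2 × (-6) = -12, so new z* = 648 − 12 = 636.

636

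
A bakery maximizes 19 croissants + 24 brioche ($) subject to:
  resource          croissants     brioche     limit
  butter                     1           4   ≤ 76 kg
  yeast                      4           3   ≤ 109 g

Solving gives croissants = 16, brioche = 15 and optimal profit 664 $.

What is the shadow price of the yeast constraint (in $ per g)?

At the optimum: butter uses 76 of 76 (binding); yeast uses 109 of 109 (binding).
From A_Bᵀ y = c: 1·y_butter + 4·y_yeast = 19; 4·y_butter + 3·y_yeast = 24.
This yields shadow prices y_butter = 3, y_yeast = 4.
Shadow price of yeast = 4.

4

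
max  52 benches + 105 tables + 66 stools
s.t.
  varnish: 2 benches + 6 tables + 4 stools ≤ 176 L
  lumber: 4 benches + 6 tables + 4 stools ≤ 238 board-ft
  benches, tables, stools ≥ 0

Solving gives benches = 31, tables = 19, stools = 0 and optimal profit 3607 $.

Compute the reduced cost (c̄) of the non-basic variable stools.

Both varnish and lumber are binding at x*.
The binding rows give the dual system: 2·y_varnish + 4·y_lumber = 52 and 6·y_varnish + 6·y_lumber = 105.
→ y_varnish = 9 and y_lumber = 8.5.
Reduced cost of stools: c₃ − yᵀa₃ = 66 − (9·4 + 8.5·4) = 66 − 70 = -4.

-4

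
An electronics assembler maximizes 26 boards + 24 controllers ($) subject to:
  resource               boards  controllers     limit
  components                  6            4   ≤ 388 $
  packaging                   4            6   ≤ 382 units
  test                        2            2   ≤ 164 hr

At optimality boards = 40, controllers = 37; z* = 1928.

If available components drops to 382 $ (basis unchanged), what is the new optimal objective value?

Check each constraint at x*: components 388/388 (tight); packaging 382/382 (tight); test 154/164 (slack 10).
Since test is not tight, its dual is 0.
Dual feasibility on the basic columns requires 6·y_components + 4·y_packaging = 26, 4·y_components + 6·y_packaging = 24.
Solving: y_components = 3, y_packaging = 2.
Δz = y_components·Δb = 3 × (-6) = -18, so new z* = 1928 − 18 = 1910.

1910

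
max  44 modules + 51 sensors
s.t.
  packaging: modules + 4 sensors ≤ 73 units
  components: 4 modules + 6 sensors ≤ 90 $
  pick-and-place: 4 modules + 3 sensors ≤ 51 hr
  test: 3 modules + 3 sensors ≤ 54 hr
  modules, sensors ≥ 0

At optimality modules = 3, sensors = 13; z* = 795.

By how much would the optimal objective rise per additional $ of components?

Check each constraint at x*: packaging 55/73 (slack 18); components 90/90 (tight); pick-and-place 51/51 (tight); test 48/54 (slack 6).
By complementary slackness, y = 0 for the non-binding constraints.
From A_Bᵀ y = c: 4·y_components + 4·y_pick-and-place = 44; 6·y_components + 3·y_pick-and-place = 51.
→ y_components = 6 and y_pick-and-place = 5.
Shadow price of components = 6.

6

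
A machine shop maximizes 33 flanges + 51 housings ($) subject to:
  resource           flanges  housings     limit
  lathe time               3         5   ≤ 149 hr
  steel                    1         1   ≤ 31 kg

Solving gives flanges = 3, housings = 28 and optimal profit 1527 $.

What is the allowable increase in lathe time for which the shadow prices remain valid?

Binding constraints: lathe time, steel. The basis is B = [[3,5],[1,1]] with det -2.
Per unit increase in lathe time, x* moves by d = (-0.5, 0.5).
The basis stays optimal until flanges reaches 0; allowable increase = 6 hr.

6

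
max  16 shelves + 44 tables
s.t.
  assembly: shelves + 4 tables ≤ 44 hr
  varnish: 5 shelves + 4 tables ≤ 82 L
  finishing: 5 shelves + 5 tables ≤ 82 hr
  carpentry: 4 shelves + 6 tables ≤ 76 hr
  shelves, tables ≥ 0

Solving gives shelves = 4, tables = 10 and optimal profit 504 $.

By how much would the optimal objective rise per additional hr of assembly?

At the optimum: assembly uses 44 of 44 (binding); varnish uses 60 of 82 (slack = 22); finishing uses 70 of 82 (slack = 12); carpentry uses 76 of 76 (binding).
By complementary slackness, y = 0 for the non-binding constraints.
From A_Bᵀ y = c: 1·y_assembly + 4·y_carpentry = 16; 4·y_assembly + 6·y_carpentry = 44.
This yields shadow prices y_assembly = 8, y_carpentry = 2.
Shadow price of assembly = 8.

8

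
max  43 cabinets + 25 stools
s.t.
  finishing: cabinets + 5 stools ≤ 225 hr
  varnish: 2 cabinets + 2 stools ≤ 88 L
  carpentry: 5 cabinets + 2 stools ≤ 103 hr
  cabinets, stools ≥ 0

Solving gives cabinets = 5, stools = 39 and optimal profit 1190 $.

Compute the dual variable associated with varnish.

6.5

Check each constraint at x*: finishing 200/225 (slack 25); varnish 88/88 (tight); carpentry 103/103 (tight).
Slack constraints have shadow price 0 (complementary slackness).
The binding rows give the dual system: 2·y_varnish + 5·y_carpentry = 43 and 2·y_varnish + 2·y_carpentry = 25.
→ y_varnish = 6.5 and y_carpentry = 6.
Shadow price of varnish = 6.5.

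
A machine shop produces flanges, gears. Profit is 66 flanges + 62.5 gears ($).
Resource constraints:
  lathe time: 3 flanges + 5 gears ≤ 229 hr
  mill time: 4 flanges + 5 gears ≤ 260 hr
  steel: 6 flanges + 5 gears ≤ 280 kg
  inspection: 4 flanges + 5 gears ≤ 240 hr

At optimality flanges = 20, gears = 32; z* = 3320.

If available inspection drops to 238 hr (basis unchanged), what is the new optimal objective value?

Check each constraint at x*: lathe time 220/229 (slack 9); mill time 240/260 (slack 20); steel 280/280 (tight); inspection 240/240 (tight).
By complementary slackness, y = 0 for the non-binding constraints.
Dual feasibility on the basic columns requires 6·y_steel + 4·y_inspection = 66, 5·y_steel + 5·y_inspection = 62.5.
Solving: y_steel = 8, y_inspection = 4.5.
Δz = y_inspection·Δb = 4.5 × (-2) = -9, so new z* = 3320 − 9 = 3311.

3311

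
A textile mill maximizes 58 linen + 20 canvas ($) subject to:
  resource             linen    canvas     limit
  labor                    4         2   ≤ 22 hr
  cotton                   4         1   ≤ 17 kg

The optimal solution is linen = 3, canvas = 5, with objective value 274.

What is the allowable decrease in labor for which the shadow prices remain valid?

Binding constraints: labor, cotton. The basis is B = [[4,2],[4,1]] with det -4.
Per unit decrease in labor, x* moves by d = (0.25, -1).
The basis stays optimal until canvas reaches 0; allowable decrease = 5 hr.

5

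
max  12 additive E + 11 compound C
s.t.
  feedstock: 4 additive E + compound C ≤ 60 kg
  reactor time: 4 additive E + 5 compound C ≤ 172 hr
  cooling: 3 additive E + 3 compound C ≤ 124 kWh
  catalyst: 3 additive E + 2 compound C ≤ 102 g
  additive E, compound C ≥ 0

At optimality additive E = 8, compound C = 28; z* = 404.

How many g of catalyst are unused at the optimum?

22

catalyst used = 3·8 + 2·28 = 80; slack = 102 − 80 = 22.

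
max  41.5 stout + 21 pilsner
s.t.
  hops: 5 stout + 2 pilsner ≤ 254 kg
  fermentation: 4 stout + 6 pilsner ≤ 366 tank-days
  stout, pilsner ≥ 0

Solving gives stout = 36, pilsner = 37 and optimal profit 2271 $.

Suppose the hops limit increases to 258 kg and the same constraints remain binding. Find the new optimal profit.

Both hops and fermentation are binding at x*.
Dual feasibility on the basic columns requires 5·y_hops + 4·y_fermentation = 41.5, 2·y_hops + 6·y_fermentation = 21.
Solving: y_hops = 7.5, y_fermentation = 1.
Δz = y_hops·Δb = 7.5 × (4) = 30, so new z* = 2271 + 30 = 2301.

2301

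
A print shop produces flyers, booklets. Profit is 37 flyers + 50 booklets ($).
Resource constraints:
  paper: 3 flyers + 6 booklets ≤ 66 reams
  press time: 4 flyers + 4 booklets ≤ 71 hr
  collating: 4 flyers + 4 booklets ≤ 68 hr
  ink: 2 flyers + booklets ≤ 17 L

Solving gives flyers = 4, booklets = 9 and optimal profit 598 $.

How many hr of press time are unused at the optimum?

19

press time used = 4·4 + 4·9 = 52; slack = 71 − 52 = 19.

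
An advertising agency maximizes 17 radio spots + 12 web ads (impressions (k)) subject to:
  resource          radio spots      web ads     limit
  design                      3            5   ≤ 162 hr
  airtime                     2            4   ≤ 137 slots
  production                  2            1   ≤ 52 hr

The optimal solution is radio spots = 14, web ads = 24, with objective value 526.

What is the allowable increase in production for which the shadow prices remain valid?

56

Binding constraints: design, production. The basis is B = [[3,5],[2,1]] with det -7.
Per unit increase in production, x* moves by d = (0.7143, -0.4286).
The basis stays optimal until web ads reaches 0; allowable increase = 56 hr.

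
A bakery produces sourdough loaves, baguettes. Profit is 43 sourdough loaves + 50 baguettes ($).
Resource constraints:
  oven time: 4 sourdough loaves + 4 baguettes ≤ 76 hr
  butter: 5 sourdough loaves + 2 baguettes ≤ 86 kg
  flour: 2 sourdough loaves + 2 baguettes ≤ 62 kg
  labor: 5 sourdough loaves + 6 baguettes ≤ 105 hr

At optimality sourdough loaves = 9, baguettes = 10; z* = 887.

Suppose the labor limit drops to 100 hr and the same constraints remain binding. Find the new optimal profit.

852

At the optimum: oven time uses 76 of 76 (binding); butter uses 65 of 86 (slack = 21); flour uses 38 of 62 (slack = 24); labor uses 105 of 105 (binding).
By complementary slackness, y = 0 for the non-binding constraints.
Dual feasibility on the basic columns requires 4·y_oven time + 5·y_labor = 43, 4·y_oven time + 6·y_labor = 50.
→ y_oven time = 2 and y_labor = 7.
Δz = y_labor·Δb = 7 × (-5) = -35, so new z* = 887 − 35 = 852.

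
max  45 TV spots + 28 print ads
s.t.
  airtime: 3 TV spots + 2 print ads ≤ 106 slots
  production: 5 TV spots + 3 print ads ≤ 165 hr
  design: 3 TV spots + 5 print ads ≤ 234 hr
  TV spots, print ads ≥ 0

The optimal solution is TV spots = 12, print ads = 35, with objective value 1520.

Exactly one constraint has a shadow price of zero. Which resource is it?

airtime: 106/106 (binding)
production: 165/165 (binding)
design: 211/234 (slack 23)
By complementary slackness, a constraint with positive slack has shadow price 0 → design.

design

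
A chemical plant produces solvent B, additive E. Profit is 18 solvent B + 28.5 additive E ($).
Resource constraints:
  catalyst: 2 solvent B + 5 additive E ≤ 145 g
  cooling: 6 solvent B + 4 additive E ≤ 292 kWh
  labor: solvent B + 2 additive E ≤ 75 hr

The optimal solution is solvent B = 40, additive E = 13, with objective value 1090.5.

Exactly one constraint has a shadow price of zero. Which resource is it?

labor

catalyst: 145/145 (binding)
cooling: 292/292 (binding)
labor: 66/75 (slack 9)
By complementary slackness, a constraint with positive slack has shadow price 0 → labor.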